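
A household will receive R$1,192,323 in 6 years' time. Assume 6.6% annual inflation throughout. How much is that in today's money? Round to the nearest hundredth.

R$812,551.12

Price-level factor over 6 years: (1 + 6.6%)^6 ≈ 1.4673821377.
Purchasing power today: R$1,192,323 divided by that factor.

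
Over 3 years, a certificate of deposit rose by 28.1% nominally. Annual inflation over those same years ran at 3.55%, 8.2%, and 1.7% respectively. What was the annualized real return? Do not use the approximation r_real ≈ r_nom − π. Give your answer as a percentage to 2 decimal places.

Cumulative inflation factor: 1.0355 × 1.082 × 1.017 ≈ 1.13946.
Nominal growth factor: 1.28100. Real growth factor = 1.28100 / 1.13946 ≈ 1.12422.
Annualized: 1.12422^(1/3) − 1 ≈ 0.03980.

3.98%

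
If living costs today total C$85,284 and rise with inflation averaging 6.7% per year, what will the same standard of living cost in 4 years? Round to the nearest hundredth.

C$110,541.47

Cumulative price-level factor: (1+6.7%)^4 ≈ 1.2961572031.
The nominal amount required is C$85,284 scaled up by that factor.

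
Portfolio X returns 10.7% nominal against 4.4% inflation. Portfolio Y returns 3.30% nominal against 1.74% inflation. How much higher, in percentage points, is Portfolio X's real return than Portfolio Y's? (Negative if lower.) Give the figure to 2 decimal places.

4.50

Portfolio X real return: 1.107/1.044 − 1 = 6.034%.
Portfolio Y real return: 1.0330/1.0174 − 1 = 1.533%.
Difference: 6.034 − 1.533 = 4.501 pp.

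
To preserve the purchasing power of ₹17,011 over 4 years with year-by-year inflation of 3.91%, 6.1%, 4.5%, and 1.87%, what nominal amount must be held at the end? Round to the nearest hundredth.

Cumulative price-level factor: 1.0391 × 1.061 × 1.045 × 1.0187 ≈ 1.1736411421.
Multiplying ₹17,011 by the price-level factor gives the future nominal sum.

₹19,964.81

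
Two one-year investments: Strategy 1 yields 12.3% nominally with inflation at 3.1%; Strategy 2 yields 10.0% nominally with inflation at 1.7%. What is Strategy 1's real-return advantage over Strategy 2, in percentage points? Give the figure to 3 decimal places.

0.762

Strategy 1 real return: 1.123/1.031 − 1 = 8.9234%.
Strategy 2 real return: 1.100/1.017 − 1 = 8.1613%.
Difference: 8.9234 − 8.1613 = 0.7621 pp.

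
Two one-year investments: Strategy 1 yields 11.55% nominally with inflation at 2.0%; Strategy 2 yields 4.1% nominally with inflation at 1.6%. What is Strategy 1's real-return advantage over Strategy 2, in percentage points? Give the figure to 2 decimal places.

6.90

Strategy 1 real return: 1.1155/1.020 − 1 = 9.363%.
Strategy 2 real return: 1.041/1.016 − 1 = 2.461%.
Difference: 9.363 − 2.461 = 6.902 pp.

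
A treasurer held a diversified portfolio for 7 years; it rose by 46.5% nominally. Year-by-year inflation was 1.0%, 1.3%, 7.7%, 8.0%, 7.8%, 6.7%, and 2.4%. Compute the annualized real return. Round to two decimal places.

Cumulative inflation factor: 1.010 × 1.013 × 1.077 × 1.080 × 1.078 × 1.067 × 1.024 ≈ 1.40169.
Nominal growth factor: 1.46500. Real growth factor = 1.46500 / 1.40169 ≈ 1.04516.
Annualized: 1.04516^(1/7) − 1 ≈ 0.00633.

0.63%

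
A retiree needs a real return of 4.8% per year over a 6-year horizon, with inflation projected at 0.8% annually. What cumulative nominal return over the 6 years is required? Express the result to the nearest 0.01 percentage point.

Required annual nominal rate: (1+4.8%)(1+0.8%) − 1 = 5.6384%.
Cumulative over 6 years: (1 + 0.056384)^6 − 1 ≈ 0.38973.

38.97%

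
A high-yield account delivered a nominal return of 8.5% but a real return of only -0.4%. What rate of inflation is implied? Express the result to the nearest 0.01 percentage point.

From (1+r_nom) = (1+r_real)(1+π), we get 1+π = (1 + 8.5%)/(1 − 0.4%) = 1.085/0.996 ≈ 1.08936.
So π ≈ 8.9357%.

8.94%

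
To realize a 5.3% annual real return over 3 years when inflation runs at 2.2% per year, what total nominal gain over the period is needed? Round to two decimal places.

24.63%

Required annual nominal rate: (1+5.3%)(1+2.2%) − 1 = 7.6166%.
Cumulative over 3 years: (1 + 0.076166)^3 − 1 ≈ 0.24634.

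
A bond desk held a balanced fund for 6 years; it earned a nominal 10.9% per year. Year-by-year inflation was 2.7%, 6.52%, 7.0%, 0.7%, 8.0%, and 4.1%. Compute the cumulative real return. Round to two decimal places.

40.38%

Cumulative inflation factor: 1.027 × 1.0652 × 1.070 × 1.007 × 1.080 × 1.041 ≈ 1.32522.
Nominal growth factor: 1.86033. Real growth factor = 1.86033 / 1.32522 ≈ 1.40378.
Total real return ≈ 40.3783%.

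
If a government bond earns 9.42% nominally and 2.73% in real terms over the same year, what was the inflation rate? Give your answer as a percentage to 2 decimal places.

6.51%

From (1+r_nom) = (1+r_real)(1+π), we get 1+π = (1 + 9.42%)/(1 + 2.73%) = 1.0942/1.0273 ≈ 1.06512.
So π ≈ 6.5122%.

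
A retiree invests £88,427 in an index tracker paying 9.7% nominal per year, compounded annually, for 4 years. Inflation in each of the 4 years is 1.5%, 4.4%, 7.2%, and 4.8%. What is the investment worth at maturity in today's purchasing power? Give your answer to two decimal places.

Nominal value at maturity: £88,427 × (1 + 9.7%)^4 ≈ £128,059.38.
Price-level factor over 4 years: 1.015 × 1.044 × 1.072 × 1.048 ≈ 1.1904813850.
The maturity value deflated by that factor is the answer in today's purchasing power.

£107,569.41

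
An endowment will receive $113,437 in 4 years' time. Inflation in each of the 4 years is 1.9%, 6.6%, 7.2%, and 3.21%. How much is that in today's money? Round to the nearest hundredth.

Price-level factor over 4 years: 1.019 × 1.066 × 1.072 × 1.0321 ≈ 1.2018435916.
Purchasing power today: $113,437 divided by that factor.

$94,385.83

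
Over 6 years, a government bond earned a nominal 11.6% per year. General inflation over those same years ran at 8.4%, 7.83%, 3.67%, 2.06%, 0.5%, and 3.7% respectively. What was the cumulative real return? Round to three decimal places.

Cumulative inflation factor: 1.084 × 1.0783 × 1.0367 × 1.0206 × 1.005 × 1.037 ≈ 1.28891.
Nominal growth factor: 1.93190. Real growth factor = 1.93190 / 1.28891 ≈ 1.49887.
Total real return ≈ 49.8866%.

49.887%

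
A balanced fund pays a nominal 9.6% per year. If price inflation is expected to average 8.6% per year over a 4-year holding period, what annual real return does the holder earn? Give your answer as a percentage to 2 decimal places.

With constant rates the annual real return is the same each year: (1+9.6%)/(1+8.6%) − 1 = 0.00921.

0.92%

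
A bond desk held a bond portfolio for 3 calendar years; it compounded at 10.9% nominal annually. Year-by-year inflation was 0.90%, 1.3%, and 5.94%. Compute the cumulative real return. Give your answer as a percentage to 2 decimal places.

25.96%

Cumulative inflation factor: 1.0090 × 1.013 × 1.0594 ≈ 1.08283.
Nominal growth factor: 1.36394. Real growth factor = 1.36394 / 1.08283 ≈ 1.25960.
Total real return ≈ 25.9604%.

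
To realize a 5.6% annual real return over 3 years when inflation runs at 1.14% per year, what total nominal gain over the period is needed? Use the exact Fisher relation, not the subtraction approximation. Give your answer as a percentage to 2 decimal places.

Required annual nominal rate: (1+5.6%)(1+1.14%) − 1 = 6.80384%.
Cumulative over 3 years: (1 + 0.0680384)^3 − 1 ≈ 0.21832.

21.83%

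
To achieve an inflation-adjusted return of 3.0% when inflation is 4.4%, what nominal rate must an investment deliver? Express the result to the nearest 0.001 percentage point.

By the Fisher equation, 1 + r_nom = (1 + 3.0%)(1 + 4.4%) = 1.030 × 1.044 = 1.07532.
So r_nom = 7.532%.

7.532%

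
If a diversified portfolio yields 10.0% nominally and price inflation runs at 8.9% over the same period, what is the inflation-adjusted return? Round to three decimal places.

1.010%

Real return via the Fisher equation: (1 + 10.0%)/(1 + 8.9%) − 1 = 1.100/1.089 − 1 ≈ 0.01010.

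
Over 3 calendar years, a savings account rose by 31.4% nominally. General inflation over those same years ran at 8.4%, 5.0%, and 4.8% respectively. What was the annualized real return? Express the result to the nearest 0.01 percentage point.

Cumulative inflation factor: 1.084 × 1.050 × 1.048 ≈ 1.19283.
Nominal growth factor: 1.31400. Real growth factor = 1.31400 / 1.19283 ≈ 1.10158.
Annualized: 1.10158^(1/3) − 1 ≈ 0.03277.

3.28%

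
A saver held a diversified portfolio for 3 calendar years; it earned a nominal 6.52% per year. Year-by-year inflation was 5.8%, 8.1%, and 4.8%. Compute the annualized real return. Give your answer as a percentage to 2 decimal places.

0.28%

Cumulative inflation factor: 1.058 × 1.081 × 1.048 ≈ 1.19860.
Nominal growth factor: 1.20863. Real growth factor = 1.20863 / 1.19860 ≈ 1.00837.
Annualized: 1.00837^(1/3) − 1 ≈ 0.00278.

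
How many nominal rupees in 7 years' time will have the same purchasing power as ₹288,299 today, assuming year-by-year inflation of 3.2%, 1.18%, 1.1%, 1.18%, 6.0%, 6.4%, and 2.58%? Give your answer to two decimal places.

Cumulative price-level factor: 1.032 × 1.0118 × 1.011 × 1.0118 × 1.060 × 1.064 × 1.0258 ≈ 1.2357493508.
The nominal amount required is ₹288,299 scaled up by that factor.

₹356,265.30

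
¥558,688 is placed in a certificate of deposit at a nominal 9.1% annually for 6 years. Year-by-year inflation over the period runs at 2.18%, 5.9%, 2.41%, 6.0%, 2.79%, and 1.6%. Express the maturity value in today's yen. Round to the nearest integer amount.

Nominal value at maturity: ¥558,688 × (1 + 9.1%)^6 ≈ ¥942,145.
Price-level factor over 6 years: 1.0218 × 1.059 × 1.0241 × 1.060 × 1.0279 × 1.016 ≈ 1.2267460376.
The maturity value deflated by that factor is the answer in today's purchasing power.

¥768,003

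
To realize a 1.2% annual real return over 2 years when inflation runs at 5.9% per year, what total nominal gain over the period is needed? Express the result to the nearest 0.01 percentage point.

14.86%

Required annual nominal rate: (1+1.2%)(1+5.9%) − 1 = 7.1708%.
Cumulative over 2 years: (1 + 0.071708)^2 − 1 ≈ 0.14856.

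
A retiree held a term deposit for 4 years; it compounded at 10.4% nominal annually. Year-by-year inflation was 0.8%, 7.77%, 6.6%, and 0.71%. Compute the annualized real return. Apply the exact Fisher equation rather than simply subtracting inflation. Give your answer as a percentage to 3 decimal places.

Cumulative inflation factor: 1.008 × 1.0777 × 1.066 × 1.0071 ≈ 1.16624.
Nominal growth factor: 1.48551. Real growth factor = 1.48551 / 1.16624 ≈ 1.27376.
Annualized: 1.27376^(1/4) − 1 ≈ 0.06236.

6.236%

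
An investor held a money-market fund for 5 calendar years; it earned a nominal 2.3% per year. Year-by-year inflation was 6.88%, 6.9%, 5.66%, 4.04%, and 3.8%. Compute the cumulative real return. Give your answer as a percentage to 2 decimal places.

Cumulative inflation factor: 1.0688 × 1.069 × 1.0566 × 1.0404 × 1.038 ≈ 1.30371.
Nominal growth factor: 1.12041. Real growth factor = 1.12041 / 1.30371 ≈ 0.85940.
Total real return ≈ -14.0599%.

-14.06%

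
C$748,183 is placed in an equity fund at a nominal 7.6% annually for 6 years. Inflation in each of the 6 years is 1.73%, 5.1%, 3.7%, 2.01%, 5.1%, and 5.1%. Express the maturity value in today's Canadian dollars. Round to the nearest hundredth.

Nominal value at maturity: C$748,183 × (1 + 7.6%)^6 ≈ C$1,161,131.65.
Price-level factor over 6 years: 1.0173 × 1.051 × 1.037 × 1.0201 × 1.051 × 1.051 ≈ 1.2493343950.
Dividing the nominal maturity value by the price-level factor gives the value in today's money.

C$929,400.21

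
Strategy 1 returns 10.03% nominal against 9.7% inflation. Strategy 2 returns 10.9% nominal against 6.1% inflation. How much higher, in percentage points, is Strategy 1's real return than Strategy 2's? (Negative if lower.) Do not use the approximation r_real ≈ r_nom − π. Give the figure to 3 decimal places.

-4.223

Strategy 1 real return: 1.1003/1.097 − 1 = 0.3008%.
Strategy 2 real return: 1.109/1.061 − 1 = 4.5240%.
Difference: 0.3008 − 4.5240 = -4.2232 pp.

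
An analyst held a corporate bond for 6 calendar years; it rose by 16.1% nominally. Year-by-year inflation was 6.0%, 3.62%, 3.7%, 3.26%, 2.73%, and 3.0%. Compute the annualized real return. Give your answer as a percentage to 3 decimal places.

-1.151%

Cumulative inflation factor: 1.060 × 1.0362 × 1.037 × 1.0326 × 1.0273 × 1.030 ≈ 1.24450.
Nominal growth factor: 1.16100. Real growth factor = 1.16100 / 1.24450 ≈ 0.93290.
Annualized: 0.93290^(1/6) − 1 ≈ -0.01151.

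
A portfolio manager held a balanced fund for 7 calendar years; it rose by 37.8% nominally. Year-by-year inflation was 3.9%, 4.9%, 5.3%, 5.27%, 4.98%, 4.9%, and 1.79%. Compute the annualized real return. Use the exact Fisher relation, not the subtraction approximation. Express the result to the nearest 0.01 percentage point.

0.25%

Cumulative inflation factor: 1.039 × 1.049 × 1.053 × 1.0527 × 1.0498 × 1.049 × 1.0179 ≈ 1.35429.
Nominal growth factor: 1.37800. Real growth factor = 1.37800 / 1.35429 ≈ 1.01751.
Annualized: 1.01751^(1/7) − 1 ≈ 0.00248.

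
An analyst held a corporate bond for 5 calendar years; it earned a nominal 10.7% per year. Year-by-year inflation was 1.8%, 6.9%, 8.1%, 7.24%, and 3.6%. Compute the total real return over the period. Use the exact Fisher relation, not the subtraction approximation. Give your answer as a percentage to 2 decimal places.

Cumulative inflation factor: 1.018 × 1.069 × 1.081 × 1.0724 × 1.036 ≈ 1.30698.
Nominal growth factor: 1.66241. Real growth factor = 1.66241 / 1.30698 ≈ 1.27195.
Total real return ≈ 27.1951%.

27.20%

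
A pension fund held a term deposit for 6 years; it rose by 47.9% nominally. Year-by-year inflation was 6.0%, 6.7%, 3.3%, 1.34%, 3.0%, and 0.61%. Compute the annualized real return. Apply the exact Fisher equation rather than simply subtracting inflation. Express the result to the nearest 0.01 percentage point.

3.16%

Cumulative inflation factor: 1.060 × 1.067 × 1.033 × 1.0134 × 1.030 × 1.0061 ≈ 1.22696.
Nominal growth factor: 1.47900. Real growth factor = 1.47900 / 1.22696 ≈ 1.20542.
Annualized: 1.20542^(1/6) − 1 ≈ 0.03163.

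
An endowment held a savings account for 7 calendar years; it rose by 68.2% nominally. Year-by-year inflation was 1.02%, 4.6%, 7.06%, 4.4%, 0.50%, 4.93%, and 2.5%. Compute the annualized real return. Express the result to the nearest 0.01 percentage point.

Cumulative inflation factor: 1.0102 × 1.046 × 1.0706 × 1.044 × 1.0050 × 1.0493 × 1.025 ≈ 1.27660.
Nominal growth factor: 1.68200. Real growth factor = 1.68200 / 1.27660 ≈ 1.31756.
Annualized: 1.31756^(1/7) − 1 ≈ 0.04018.

4.02%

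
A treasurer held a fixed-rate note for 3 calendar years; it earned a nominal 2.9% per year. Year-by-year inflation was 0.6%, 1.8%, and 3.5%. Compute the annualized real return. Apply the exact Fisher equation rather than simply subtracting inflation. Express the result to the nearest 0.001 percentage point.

Cumulative inflation factor: 1.006 × 1.018 × 1.035 ≈ 1.05995.
Nominal growth factor: 1.08955. Real growth factor = 1.08955 / 1.05995 ≈ 1.02792.
Annualized: 1.02792^(1/3) − 1 ≈ 0.00922.

0.922%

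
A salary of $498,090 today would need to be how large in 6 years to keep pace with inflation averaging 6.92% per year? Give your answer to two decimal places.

$744,151.78

Cumulative price-level factor: (1+6.92%)^6 ≈ 1.4940106746.
Multiplying $498,090 by the price-level factor gives the future nominal sum.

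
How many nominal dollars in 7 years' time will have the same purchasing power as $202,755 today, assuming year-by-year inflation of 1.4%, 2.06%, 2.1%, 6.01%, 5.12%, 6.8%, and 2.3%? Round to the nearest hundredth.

Cumulative price-level factor: 1.014 × 1.0206 × 1.021 × 1.0601 × 1.0512 × 1.068 × 1.023 ≈ 1.2864660636.
The nominal amount required is $202,755 scaled up by that factor.

$260,837.43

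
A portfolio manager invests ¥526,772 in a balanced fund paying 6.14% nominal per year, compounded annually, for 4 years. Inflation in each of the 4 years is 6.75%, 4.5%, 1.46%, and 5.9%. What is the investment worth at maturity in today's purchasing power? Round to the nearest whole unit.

¥557,781

Nominal value at maturity: ¥526,772 × (1 + 6.14%)^4 ≈ ¥668,558.
Price-level factor over 4 years: 1.0675 × 1.045 × 1.0146 × 1.059 ≈ 1.1986019840.
The maturity value deflated by that factor is the answer in today's purchasing power.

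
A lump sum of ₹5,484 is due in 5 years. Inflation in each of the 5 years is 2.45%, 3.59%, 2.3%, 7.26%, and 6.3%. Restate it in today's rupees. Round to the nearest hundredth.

₹4,430.18

Price-level factor over 5 years: 1.0245 × 1.0359 × 1.023 × 1.0726 × 1.063 ≈ 1.2378741295.
Purchasing power today: ₹5,484 divided by that factor.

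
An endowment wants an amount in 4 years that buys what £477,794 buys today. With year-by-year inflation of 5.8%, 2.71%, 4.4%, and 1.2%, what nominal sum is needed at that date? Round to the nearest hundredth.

£548,554.90

Cumulative price-level factor: 1.058 × 1.0271 × 1.044 × 1.012 ≈ 1.1480991835.
Multiplying £477,794 by the price-level factor gives the future nominal sum.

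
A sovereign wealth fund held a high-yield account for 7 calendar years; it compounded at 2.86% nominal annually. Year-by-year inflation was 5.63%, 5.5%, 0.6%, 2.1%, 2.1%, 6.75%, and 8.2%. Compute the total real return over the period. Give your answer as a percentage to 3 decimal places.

Cumulative inflation factor: 1.0563 × 1.055 × 1.006 × 1.021 × 1.021 × 1.0675 × 1.082 ≈ 1.34985.
Nominal growth factor: 1.21822. Real growth factor = 1.21822 / 1.34985 ≈ 0.90249.
Total real return ≈ -9.7512%.

-9.751%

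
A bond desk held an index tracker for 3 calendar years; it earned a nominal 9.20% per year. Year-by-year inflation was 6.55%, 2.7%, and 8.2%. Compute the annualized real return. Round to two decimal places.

Cumulative inflation factor: 1.0655 × 1.027 × 1.082 ≈ 1.18400.
Nominal growth factor: 1.30217. Real growth factor = 1.30217 / 1.18400 ≈ 1.09981.
Annualized: 1.09981^(1/3) − 1 ≈ 0.03222.

3.22%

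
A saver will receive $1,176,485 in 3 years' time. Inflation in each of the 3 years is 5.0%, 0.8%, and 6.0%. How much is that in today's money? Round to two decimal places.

Price-level factor over 3 years: 1.050 × 1.008 × 1.060 = 1.121904.
Purchasing power today: $1,176,485 divided by that factor.

$1,048,650.33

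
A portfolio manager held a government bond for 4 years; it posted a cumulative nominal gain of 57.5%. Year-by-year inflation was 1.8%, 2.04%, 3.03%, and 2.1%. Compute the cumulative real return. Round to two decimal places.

44.14%

Cumulative inflation factor: 1.018 × 1.0204 × 1.0303 × 1.021 ≈ 1.09272.
Nominal growth factor: 1.57500. Real growth factor = 1.57500 / 1.09272 ≈ 1.44136.
Total real return ≈ 44.1361%.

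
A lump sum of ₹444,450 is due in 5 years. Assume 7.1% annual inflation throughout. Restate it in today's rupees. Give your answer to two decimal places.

₹315,410.07

Price-level factor over 5 years: (1 + 7.1%)^5 ≈ 1.4091179726.
Purchasing power today: ₹444,450 divided by that factor.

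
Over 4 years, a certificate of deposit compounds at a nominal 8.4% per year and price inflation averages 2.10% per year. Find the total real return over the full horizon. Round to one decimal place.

The annual real rate is (1+8.4%)/(1+2.10%) − 1 = 6.1704%.
Compounded over 4 years: (1 + 0.061704)^4 − 1 ≈ 0.27062.

27.1%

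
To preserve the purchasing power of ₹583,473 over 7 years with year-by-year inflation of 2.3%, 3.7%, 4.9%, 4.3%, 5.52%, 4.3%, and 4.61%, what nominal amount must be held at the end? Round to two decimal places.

Cumulative price-level factor: 1.023 × 1.037 × 1.049 × 1.043 × 1.0552 × 1.043 × 1.0461 ≈ 1.3363077274.
The nominal amount required is ₹583,473 scaled up by that factor.

₹779,699.48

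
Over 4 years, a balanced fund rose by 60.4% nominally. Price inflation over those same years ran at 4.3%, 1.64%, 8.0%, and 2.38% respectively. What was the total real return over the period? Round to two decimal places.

Cumulative inflation factor: 1.043 × 1.0164 × 1.080 × 1.0238 ≈ 1.17216.
Nominal growth factor: 1.60400. Real growth factor = 1.60400 / 1.17216 ≈ 1.36841.
Total real return ≈ 36.8411%.

36.84%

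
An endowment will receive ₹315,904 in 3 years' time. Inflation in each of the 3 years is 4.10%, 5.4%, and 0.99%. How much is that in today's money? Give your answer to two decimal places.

₹285,092.25

Price-level factor over 3 years: 1.0410 × 1.054 × 1.0099 = 1.1080764186.
Purchasing power today: ₹315,904 divided by that factor.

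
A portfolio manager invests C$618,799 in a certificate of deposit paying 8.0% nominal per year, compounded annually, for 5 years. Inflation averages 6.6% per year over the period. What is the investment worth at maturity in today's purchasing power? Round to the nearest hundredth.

Nominal value at maturity: C$618,799 × (1 + 8.0%)^5 ≈ C$909,218.74.
Price-level factor over 5 years: (1 + 6.6%)^5 ≈ 1.3765310860.
Dividing the nominal maturity value by the price-level factor gives the value in today's money.

C$660,514.50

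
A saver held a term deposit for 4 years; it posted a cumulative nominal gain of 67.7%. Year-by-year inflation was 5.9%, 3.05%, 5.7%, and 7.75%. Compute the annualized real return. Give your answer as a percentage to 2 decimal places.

7.78%

Cumulative inflation factor: 1.059 × 1.0305 × 1.057 × 1.0775 ≈ 1.24290.
Nominal growth factor: 1.67700. Real growth factor = 1.67700 / 1.24290 ≈ 1.34926.
Annualized: 1.34926^(1/4) − 1 ≈ 0.07777.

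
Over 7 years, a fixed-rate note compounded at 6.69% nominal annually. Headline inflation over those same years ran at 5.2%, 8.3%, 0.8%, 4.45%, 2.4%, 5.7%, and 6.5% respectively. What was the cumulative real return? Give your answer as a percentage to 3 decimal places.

13.796%

Cumulative inflation factor: 1.052 × 1.083 × 1.008 × 1.0445 × 1.024 × 1.057 × 1.065 ≈ 1.38273.
Nominal growth factor: 1.57350. Real growth factor = 1.57350 / 1.38273 ≈ 1.13796.
Total real return ≈ 13.7963%.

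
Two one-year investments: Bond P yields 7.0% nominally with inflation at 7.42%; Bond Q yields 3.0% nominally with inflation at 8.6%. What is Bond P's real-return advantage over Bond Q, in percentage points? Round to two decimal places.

Bond P real return: 1.070/1.0742 − 1 = -0.391%.
Bond Q real return: 1.030/1.086 − 1 = -5.157%.
Difference: -0.391 − (-5.157) = 4.766 pp.

4.77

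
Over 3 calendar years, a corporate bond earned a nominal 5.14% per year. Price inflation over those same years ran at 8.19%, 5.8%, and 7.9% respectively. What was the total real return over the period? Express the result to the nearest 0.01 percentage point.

Cumulative inflation factor: 1.0819 × 1.058 × 1.079 ≈ 1.23508.
Nominal growth factor: 1.16226. Real growth factor = 1.16226 / 1.23508 ≈ 0.94104.
Total real return ≈ -5.8957%.

-5.90%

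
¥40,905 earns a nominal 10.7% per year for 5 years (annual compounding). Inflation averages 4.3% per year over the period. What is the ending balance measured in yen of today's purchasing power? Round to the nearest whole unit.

¥55,093

Nominal value at maturity: ¥40,905 × (1 + 10.7%)^5 ≈ ¥68,001.
Price-level factor over 5 years: (1 + 4.3%)^5 ≈ 1.2343023110.
The maturity value deflated by that factor is the answer in today's purchasing power.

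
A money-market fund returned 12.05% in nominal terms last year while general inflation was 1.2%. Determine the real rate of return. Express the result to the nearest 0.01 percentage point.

10.72%

Real return via the Fisher equation: (1 + 12.05%)/(1 + 1.2%) − 1 = 1.1205/1.012 − 1 ≈ 0.10721.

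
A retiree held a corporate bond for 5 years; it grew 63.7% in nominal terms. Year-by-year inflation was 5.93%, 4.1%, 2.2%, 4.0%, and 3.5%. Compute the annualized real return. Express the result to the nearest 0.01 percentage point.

Cumulative inflation factor: 1.0593 × 1.041 × 1.022 × 1.040 × 1.035 ≈ 1.21309.
Nominal growth factor: 1.63700. Real growth factor = 1.63700 / 1.21309 ≈ 1.34944.
Annualized: 1.34944^(1/5) − 1 ≈ 0.06177.

6.18%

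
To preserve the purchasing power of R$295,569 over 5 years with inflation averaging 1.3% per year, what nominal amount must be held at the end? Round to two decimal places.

R$315,287.03

Cumulative price-level factor: (1+1.3%)^5 ≈ 1.0667121132.
The nominal amount required is R$295,569 scaled up by that factor.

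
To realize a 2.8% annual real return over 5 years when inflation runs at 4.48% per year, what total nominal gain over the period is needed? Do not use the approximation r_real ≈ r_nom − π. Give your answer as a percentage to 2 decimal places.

42.93%

Required annual nominal rate: (1+2.8%)(1+4.48%) − 1 = 7.40544%.
Cumulative over 5 years: (1 + 0.0740544)^5 − 1 ≈ 0.42933.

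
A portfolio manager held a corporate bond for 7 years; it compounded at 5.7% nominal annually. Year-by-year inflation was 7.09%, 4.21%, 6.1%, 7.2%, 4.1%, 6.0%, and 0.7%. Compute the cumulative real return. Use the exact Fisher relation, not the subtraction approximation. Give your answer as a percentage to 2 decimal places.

Cumulative inflation factor: 1.0709 × 1.0421 × 1.061 × 1.072 × 1.041 × 1.060 × 1.007 ≈ 1.41044.
Nominal growth factor: 1.47409. Real growth factor = 1.47409 / 1.41044 ≈ 1.04513.
Total real return ≈ 4.5130%.

4.51%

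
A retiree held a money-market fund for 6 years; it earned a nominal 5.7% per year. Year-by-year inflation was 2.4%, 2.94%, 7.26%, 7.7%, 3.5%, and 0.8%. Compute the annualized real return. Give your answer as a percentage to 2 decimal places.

Cumulative inflation factor: 1.024 × 1.0294 × 1.0726 × 1.077 × 1.035 × 1.008 ≈ 1.27039.
Nominal growth factor: 1.39460. Real growth factor = 1.39460 / 1.27039 ≈ 1.09777.
Annualized: 1.09777^(1/6) − 1 ≈ 0.01567.

1.57%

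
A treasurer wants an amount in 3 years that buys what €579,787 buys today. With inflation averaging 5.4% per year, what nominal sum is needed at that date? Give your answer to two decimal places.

Cumulative price-level factor: (1+5.4%)^3 = 1.170905464.
The nominal amount required is €579,787 scaled up by that factor.

€678,875.77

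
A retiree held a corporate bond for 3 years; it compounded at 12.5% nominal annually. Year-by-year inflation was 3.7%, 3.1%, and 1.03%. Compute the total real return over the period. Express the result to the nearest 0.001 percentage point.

31.817%

Cumulative inflation factor: 1.037 × 1.031 × 1.0103 ≈ 1.08016.
Nominal growth factor: 1.42383. Real growth factor = 1.42383 / 1.08016 ≈ 1.31817.
Total real return ≈ 31.8165%.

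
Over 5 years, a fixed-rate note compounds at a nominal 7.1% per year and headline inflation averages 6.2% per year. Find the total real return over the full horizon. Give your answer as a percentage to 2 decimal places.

The annual real rate is (1+7.1%)/(1+6.2%) − 1 = 0.8475%.
Compounded over 5 years: (1 + 0.008475)^5 − 1 ≈ 0.04310.

4.31%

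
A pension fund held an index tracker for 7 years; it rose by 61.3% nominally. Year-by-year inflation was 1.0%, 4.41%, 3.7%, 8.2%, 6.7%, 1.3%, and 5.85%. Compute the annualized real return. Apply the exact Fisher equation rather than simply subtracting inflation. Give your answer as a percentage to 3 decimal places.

Cumulative inflation factor: 1.010 × 1.0441 × 1.037 × 1.082 × 1.067 × 1.013 × 1.0585 ≈ 1.35374.
Nominal growth factor: 1.61300. Real growth factor = 1.61300 / 1.35374 ≈ 1.19152.
Annualized: 1.19152^(1/7) − 1 ≈ 0.02535.

2.535%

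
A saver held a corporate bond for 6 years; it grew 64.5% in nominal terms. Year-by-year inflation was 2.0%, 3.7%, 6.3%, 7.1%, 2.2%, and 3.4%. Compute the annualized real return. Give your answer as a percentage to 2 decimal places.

Cumulative inflation factor: 1.020 × 1.037 × 1.063 × 1.071 × 1.022 × 1.034 ≈ 1.27254.
Nominal growth factor: 1.64500. Real growth factor = 1.64500 / 1.27254 ≈ 1.29269.
Annualized: 1.29269^(1/6) − 1 ≈ 0.04372.

4.37%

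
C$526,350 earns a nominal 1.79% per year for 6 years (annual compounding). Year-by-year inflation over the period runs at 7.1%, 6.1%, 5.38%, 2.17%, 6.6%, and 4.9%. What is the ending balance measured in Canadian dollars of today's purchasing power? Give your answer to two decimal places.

C$427,943.25

Nominal value at maturity: C$526,350 × (1 + 1.79%)^6 ≈ C$585,470.90.
Price-level factor over 6 years: 1.071 × 1.061 × 1.0538 × 1.0217 × 1.066 × 1.049 ≈ 1.3681040711.
The maturity value deflated by that factor is the answer in today's purchasing power.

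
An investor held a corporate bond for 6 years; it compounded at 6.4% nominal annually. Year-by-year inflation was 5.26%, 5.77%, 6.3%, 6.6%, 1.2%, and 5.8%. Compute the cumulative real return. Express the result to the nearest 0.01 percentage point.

Cumulative inflation factor: 1.0526 × 1.0577 × 1.063 × 1.066 × 1.012 × 1.058 ≈ 1.35077.
Nominal growth factor: 1.45094. Real growth factor = 1.45094 / 1.35077 ≈ 1.07416.
Total real return ≈ 7.4156%.

7.42%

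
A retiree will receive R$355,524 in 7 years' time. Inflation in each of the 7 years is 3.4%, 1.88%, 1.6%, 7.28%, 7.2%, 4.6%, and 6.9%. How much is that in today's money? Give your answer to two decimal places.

R$258,310.94

Price-level factor over 7 years: 1.034 × 1.0188 × 1.016 × 1.0728 × 1.072 × 1.046 × 1.069 ≈ 1.3763412396.
Purchasing power today: R$355,524 divided by that factor.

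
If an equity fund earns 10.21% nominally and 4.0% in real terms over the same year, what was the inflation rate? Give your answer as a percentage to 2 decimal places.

5.97%

From (1+r_nom) = (1+r_real)(1+π), we get 1+π = (1 + 10.21%)/(1 + 4.0%) = 1.1021/1.040 ≈ 1.05971.
So π ≈ 5.9712%.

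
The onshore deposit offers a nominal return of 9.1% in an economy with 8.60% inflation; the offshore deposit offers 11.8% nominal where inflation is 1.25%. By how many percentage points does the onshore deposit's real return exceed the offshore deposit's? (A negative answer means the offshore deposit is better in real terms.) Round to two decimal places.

The onshore deposit real return: 1.091/1.0860 − 1 = 0.460%.
The offshore deposit real return: 1.118/1.0125 − 1 = 10.420%.
Difference: 0.460 − 10.420 = -9.960 pp.

-9.96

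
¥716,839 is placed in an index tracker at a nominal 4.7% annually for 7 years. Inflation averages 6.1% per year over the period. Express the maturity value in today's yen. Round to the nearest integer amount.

Nominal value at maturity: ¥716,839 × (1 + 4.7%)^7 ≈ ¥988,663.
Price-level factor over 7 years: (1 + 6.1%)^7 ≈ 1.5135880397.
Dividing the nominal maturity value by the price-level factor gives the value in today's money.

¥653,192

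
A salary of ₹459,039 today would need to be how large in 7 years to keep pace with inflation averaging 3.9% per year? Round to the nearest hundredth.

Cumulative price-level factor: (1+3.9%)^7 ≈ 1.3071000549.
Multiplying ₹459,039 by the price-level factor gives the future nominal sum.

₹600,009.90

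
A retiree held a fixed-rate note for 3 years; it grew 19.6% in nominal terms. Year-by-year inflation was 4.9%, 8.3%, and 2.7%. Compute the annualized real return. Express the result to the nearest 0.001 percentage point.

0.829%

Cumulative inflation factor: 1.049 × 1.083 × 1.027 ≈ 1.16674.
Nominal growth factor: 1.19600. Real growth factor = 1.19600 / 1.16674 ≈ 1.02508.
Annualized: 1.02508^(1/3) − 1 ≈ 0.00829.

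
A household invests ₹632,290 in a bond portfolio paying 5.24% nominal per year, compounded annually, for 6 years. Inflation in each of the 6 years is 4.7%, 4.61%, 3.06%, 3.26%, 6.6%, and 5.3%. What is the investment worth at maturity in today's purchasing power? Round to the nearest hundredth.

₹656,558.81

Nominal value at maturity: ₹632,290 × (1 + 5.24%)^6 ≈ ₹859,016.19.
Price-level factor over 6 years: 1.047 × 1.0461 × 1.0306 × 1.0326 × 1.066 × 1.053 ≈ 1.3083613869.
Dividing the nominal maturity value by the price-level factor gives the value in today's money.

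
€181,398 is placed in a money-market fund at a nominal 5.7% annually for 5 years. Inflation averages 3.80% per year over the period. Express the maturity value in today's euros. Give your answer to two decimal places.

Nominal value at maturity: €181,398 × (1 + 5.7%)^5 ≈ €239,335.67.
Price-level factor over 5 years: (1 + 3.80%)^5 ≈ 1.2049992249.
Dividing the nominal maturity value by the price-level factor gives the value in today's money.

€198,618.94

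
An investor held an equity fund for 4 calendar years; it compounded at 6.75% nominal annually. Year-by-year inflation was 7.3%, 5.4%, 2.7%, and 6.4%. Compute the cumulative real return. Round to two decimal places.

5.08%

Cumulative inflation factor: 1.073 × 1.054 × 1.027 × 1.064 ≈ 1.23581.
Nominal growth factor: 1.29859. Real growth factor = 1.29859 / 1.23581 ≈ 1.05080.
Total real return ≈ 5.0798%.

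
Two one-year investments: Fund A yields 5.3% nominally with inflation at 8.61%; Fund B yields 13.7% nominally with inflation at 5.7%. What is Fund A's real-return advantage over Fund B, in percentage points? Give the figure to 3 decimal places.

Fund A real return: 1.053/1.0861 − 1 = -3.0476%.
Fund B real return: 1.137/1.057 − 1 = 7.5686%.
Difference: -3.0476 − 7.5686 = -10.6162 pp.

-10.616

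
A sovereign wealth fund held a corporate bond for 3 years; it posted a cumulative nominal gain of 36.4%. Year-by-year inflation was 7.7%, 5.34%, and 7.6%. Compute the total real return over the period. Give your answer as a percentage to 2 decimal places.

11.74%

Cumulative inflation factor: 1.077 × 1.0534 × 1.076 ≈ 1.22073.
Nominal growth factor: 1.36400. Real growth factor = 1.36400 / 1.22073 ≈ 1.11736.
Total real return ≈ 11.7360%.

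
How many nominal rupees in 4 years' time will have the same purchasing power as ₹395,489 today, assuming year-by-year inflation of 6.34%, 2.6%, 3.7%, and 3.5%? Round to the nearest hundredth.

₹463,124.26

Cumulative price-level factor: 1.0634 × 1.026 × 1.037 × 1.035 ≈ 1.1710167925.
Multiplying ₹395,489 by the price-level factor gives the future nominal sum.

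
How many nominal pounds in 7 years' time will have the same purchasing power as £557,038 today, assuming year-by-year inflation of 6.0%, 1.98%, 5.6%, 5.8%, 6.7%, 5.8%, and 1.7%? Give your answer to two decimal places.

Cumulative price-level factor: 1.060 × 1.0198 × 1.056 × 1.058 × 1.067 × 1.058 × 1.017 ≈ 1.3865690400.
Multiplying £557,038 by the price-level factor gives the future nominal sum.

£772,371.64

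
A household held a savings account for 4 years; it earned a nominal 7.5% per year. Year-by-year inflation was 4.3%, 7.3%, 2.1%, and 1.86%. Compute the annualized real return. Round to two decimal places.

3.50%

Cumulative inflation factor: 1.043 × 1.073 × 1.021 × 1.0186 ≈ 1.16389.
Nominal growth factor: 1.33547. Real growth factor = 1.33547 / 1.16389 ≈ 1.14741.
Annualized: 1.14741^(1/4) − 1 ≈ 0.03498.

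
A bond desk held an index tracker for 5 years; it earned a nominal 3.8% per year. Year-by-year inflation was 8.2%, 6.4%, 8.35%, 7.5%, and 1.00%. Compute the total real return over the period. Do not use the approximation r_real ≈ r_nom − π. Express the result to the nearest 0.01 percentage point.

Cumulative inflation factor: 1.082 × 1.064 × 1.0835 × 1.075 × 1.0100 ≈ 1.35434.
Nominal growth factor: 1.20500. Real growth factor = 1.20500 / 1.35434 ≈ 0.88973.
Total real return ≈ -11.0268%.

-11.03%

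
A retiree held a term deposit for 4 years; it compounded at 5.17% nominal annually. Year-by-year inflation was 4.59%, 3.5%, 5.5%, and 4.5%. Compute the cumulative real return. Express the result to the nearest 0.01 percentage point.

2.51%

Cumulative inflation factor: 1.0459 × 1.035 × 1.055 × 1.045 ≈ 1.19344.
Nominal growth factor: 1.22340. Real growth factor = 1.22340 / 1.19344 ≈ 1.02510.
Total real return ≈ 2.5105%.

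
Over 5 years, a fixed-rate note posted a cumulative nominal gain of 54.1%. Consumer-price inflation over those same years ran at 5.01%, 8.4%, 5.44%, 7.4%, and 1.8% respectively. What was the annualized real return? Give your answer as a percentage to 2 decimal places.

Cumulative inflation factor: 1.0501 × 1.084 × 1.0544 × 1.074 × 1.018 ≈ 1.31225.
Nominal growth factor: 1.54100. Real growth factor = 1.54100 / 1.31225 ≈ 1.17432.
Annualized: 1.17432^(1/5) − 1 ≈ 0.03266.

3.27%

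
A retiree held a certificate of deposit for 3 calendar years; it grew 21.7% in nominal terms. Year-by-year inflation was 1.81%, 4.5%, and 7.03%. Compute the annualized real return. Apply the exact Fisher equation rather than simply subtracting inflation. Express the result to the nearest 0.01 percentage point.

Cumulative inflation factor: 1.0181 × 1.045 × 1.0703 ≈ 1.13871.
Nominal growth factor: 1.21700. Real growth factor = 1.21700 / 1.13871 ≈ 1.06876.
Annualized: 1.06876^(1/3) − 1 ≈ 0.02241.

2.24%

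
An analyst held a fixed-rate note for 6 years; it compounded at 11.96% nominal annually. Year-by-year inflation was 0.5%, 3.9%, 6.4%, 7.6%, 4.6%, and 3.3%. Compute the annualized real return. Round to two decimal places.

7.28%

Cumulative inflation factor: 1.005 × 1.039 × 1.064 × 1.076 × 1.046 × 1.033 ≈ 1.29172.
Nominal growth factor: 1.96960. Real growth factor = 1.96960 / 1.29172 ≈ 1.52479.
Annualized: 1.52479^(1/6) − 1 ≈ 0.07284.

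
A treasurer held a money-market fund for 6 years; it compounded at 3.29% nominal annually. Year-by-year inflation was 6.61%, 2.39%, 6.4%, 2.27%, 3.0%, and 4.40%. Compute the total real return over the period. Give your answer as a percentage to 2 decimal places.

-4.92%

Cumulative inflation factor: 1.0661 × 1.0239 × 1.064 × 1.0227 × 1.030 × 1.0440 ≈ 1.27727.
Nominal growth factor: 1.21437. Real growth factor = 1.21437 / 1.27727 ≈ 0.95075.
Total real return ≈ -4.9249%.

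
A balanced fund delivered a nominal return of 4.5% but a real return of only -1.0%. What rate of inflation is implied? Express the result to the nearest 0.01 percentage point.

From (1+r_nom) = (1+r_real)(1+π), we get 1+π = (1 + 4.5%)/(1 − 1.0%) = 1.045/0.990 ≈ 1.05556.
So π ≈ 5.5556%.

5.56%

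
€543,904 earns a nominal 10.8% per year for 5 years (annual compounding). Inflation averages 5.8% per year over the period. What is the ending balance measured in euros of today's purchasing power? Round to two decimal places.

€685,161.13

Nominal value at maturity: €543,904 × (1 + 10.8%)^5 ≈ €908,282.73.
Price-level factor over 5 years: (1 + 5.8%)^5 ≈ 1.3256483588.
Dividing the nominal maturity value by the price-level factor gives the value in today's money.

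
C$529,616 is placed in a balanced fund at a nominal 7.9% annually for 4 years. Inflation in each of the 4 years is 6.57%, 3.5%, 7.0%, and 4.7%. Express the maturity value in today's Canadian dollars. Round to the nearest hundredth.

Nominal value at maturity: C$529,616 × (1 + 7.9%)^4 ≈ C$717,871.77.
Price-level factor over 4 years: 1.0657 × 1.035 × 1.070 × 1.047 ≈ 1.2356793099.
Dividing the nominal maturity value by the price-level factor gives the value in today's money.

C$580,953.14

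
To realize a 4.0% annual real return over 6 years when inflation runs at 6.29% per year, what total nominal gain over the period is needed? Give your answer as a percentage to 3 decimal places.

82.454%

Required annual nominal rate: (1+4.0%)(1+6.29%) − 1 = 10.5416%.
Cumulative over 6 years: (1 + 0.105416)^6 − 1 ≈ 0.82454.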